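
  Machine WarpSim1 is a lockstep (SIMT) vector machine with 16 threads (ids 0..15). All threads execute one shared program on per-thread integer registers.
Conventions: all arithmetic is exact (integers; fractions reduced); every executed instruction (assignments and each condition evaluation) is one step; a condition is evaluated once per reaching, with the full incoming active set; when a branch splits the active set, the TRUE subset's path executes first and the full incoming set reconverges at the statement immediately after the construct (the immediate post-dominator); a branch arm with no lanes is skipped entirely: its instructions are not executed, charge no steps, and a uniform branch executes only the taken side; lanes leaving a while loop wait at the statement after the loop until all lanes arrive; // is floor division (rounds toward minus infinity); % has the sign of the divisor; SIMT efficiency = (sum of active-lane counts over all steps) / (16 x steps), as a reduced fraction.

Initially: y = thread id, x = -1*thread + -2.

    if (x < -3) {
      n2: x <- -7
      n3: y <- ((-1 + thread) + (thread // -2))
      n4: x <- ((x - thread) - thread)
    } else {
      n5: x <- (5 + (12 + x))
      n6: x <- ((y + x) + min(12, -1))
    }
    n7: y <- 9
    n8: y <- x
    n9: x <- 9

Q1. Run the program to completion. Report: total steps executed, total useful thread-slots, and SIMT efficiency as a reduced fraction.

Answer: 9 steps, 110 useful, 55/72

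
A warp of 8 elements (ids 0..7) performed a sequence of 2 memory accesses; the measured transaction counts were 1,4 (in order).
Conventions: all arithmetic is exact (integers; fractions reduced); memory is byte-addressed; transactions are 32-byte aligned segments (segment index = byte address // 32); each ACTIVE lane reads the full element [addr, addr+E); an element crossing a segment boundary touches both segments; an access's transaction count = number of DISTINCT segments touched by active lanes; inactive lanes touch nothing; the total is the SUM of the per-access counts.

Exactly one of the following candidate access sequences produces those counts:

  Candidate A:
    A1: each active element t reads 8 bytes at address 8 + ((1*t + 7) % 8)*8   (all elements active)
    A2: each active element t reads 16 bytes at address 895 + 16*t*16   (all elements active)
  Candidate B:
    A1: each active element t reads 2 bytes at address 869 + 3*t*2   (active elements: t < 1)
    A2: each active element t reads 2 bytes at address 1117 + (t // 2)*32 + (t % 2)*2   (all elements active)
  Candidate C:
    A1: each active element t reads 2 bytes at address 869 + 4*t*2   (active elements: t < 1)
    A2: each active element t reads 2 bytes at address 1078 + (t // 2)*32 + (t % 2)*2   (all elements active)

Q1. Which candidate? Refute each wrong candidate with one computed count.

A: A1 gives 3 transactions, not 1
B: A2 gives 5 transactions, not 4
C: all counts match (1,4)

Answer: C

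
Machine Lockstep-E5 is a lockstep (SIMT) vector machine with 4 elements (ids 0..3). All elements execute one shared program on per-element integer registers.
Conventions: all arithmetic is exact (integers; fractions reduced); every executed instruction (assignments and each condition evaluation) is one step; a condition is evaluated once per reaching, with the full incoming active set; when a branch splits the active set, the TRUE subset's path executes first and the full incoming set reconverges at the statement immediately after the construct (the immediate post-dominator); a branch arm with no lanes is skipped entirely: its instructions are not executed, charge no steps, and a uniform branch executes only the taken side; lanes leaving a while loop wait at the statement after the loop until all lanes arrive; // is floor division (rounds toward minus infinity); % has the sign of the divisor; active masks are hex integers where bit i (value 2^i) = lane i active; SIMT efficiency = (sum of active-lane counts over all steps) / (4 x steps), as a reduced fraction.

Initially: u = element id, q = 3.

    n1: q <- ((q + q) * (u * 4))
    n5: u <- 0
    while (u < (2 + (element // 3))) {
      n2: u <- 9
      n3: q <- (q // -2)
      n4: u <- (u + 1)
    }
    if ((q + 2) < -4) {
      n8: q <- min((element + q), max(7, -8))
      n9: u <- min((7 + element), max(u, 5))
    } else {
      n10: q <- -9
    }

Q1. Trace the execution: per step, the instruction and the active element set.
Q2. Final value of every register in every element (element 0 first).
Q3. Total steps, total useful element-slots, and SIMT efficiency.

step 0: q <- ((q + q) * (u * 4))     0xf
step 1: u <- 0                       0xf
step 2: eval (u < (2 + (element // 3))) 0xf
step 3: u <- 9                       0xf
step 4: q <- (q // -2)               0xf
step 5: u <- (u + 1)                 0xf
step 6: eval (u < (2 + (element // 3))) 0xf
step 7: eval ((q + 2) < -4)          0xf
step 8: q <- min((element + q), max(7, -8)) 0xe
step 9: u <- min((7 + element), max(u, 5)) 0xe
step 10: q <- -9                      0x1

Answer: 11 steps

u: 10,8,9,10
q: -9,-11,-22,-33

steps = 11; useful = 39; efficiency = 39/44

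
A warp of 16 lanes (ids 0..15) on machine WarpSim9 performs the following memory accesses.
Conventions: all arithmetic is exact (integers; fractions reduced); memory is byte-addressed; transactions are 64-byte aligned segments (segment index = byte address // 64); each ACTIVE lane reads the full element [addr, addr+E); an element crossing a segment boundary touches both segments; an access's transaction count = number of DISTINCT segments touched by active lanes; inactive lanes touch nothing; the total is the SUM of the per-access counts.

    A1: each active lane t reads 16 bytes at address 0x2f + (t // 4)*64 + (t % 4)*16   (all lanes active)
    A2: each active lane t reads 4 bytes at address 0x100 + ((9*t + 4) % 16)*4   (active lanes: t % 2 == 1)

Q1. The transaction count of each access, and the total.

A1: 5 transactions
A2: 1 transaction

Answer: 5,1; total 6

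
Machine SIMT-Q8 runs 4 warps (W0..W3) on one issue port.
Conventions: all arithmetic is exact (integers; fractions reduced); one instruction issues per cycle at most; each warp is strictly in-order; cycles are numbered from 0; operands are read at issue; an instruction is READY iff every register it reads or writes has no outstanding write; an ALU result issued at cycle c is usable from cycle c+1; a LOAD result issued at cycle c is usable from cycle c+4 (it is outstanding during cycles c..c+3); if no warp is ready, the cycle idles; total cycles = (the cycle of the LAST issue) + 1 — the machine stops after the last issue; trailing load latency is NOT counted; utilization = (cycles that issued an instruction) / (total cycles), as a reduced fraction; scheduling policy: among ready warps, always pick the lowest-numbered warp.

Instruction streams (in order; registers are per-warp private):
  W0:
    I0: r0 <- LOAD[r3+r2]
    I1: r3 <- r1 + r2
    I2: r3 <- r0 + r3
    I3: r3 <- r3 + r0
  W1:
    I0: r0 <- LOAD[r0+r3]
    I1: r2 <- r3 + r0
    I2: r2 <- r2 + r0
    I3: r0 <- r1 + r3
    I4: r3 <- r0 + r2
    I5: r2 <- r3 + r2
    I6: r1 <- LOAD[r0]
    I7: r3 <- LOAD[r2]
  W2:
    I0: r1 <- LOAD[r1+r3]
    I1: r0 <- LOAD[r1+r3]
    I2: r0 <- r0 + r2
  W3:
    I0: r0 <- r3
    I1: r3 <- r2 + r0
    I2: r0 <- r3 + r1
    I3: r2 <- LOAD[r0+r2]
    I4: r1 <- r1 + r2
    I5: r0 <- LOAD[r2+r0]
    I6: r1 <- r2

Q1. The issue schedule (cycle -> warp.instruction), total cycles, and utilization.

cycle 0: W0.I0
cycle 1: W0.I1
cycle 2: W1.I0
cycle 3: W2.I0
cycle 4: W0.I2
cycle 5: W0.I3
cycle 6: W1.I1
cycle 7: W1.I2
cycle 8: W1.I3
cycle 9: W1.I4
cycle 10: W1.I5
cycle 11: W1.I6
cycle 12: W1.I7
cycle 13: W2.I1
cycle 14: W3.I0
cycle 15: W3.I1
cycle 16: W3.I2
cycle 17: W2.I2
cycle 18: W3.I3
cycle 19: idle
cycle 20: idle
cycle 21: idle
cycle 22: W3.I4
cycle 23: W3.I5
cycle 24: W3.I6

Answer: 25 cycles, utilization 22/25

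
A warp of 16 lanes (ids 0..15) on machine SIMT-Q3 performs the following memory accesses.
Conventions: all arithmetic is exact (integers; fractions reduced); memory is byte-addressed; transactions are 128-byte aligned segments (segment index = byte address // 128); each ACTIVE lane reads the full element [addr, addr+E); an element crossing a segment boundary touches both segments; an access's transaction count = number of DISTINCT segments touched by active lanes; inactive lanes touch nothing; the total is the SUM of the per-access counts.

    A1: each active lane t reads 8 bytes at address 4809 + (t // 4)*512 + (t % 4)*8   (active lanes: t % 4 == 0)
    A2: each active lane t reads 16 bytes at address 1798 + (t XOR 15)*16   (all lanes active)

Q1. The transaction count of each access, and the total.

A1: 4 transactions
A2: 3 transactions

Answer: 4,3; total 7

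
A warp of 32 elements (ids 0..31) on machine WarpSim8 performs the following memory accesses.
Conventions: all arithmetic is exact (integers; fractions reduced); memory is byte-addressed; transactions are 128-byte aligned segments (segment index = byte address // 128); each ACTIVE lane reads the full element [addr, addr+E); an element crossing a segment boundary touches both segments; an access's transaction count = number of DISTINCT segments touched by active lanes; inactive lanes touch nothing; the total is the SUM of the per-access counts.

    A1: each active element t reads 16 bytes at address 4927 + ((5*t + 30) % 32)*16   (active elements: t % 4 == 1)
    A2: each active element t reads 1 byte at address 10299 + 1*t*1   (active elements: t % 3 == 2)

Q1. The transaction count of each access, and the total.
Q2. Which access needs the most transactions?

A1: 5 transactions
A2: 1 transaction

Answer: 5,1; total 6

Answer: A1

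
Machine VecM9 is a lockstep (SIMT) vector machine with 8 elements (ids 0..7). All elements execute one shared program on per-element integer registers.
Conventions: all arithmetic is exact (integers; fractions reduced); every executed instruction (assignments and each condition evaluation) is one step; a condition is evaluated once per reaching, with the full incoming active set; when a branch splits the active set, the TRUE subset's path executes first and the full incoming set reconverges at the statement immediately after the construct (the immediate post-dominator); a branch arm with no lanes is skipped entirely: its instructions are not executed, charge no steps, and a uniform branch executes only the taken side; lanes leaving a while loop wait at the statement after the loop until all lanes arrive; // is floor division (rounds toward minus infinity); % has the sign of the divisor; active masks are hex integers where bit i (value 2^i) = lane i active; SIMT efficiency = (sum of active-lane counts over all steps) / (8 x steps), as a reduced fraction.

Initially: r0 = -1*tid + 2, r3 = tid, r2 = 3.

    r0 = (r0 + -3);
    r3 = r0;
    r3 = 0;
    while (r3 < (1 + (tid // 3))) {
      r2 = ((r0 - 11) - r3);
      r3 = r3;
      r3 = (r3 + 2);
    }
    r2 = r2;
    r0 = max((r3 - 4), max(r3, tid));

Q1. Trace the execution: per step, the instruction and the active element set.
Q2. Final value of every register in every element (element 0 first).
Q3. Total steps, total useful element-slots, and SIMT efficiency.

step 0: r0 <- (r0 + -3)              0xff
step 1: r3 <- r0                     0xff
step 2: r3 <- 0                      0xff
step 3: eval (r3 < (1 + (tid // 3))) 0xff
step 4: r2 <- ((r0 - 11) - r3)       0xff
step 5: r3 <- r3                     0xff
step 6: r3 <- (r3 + 2)               0xff
step 7: eval (r3 < (1 + (tid // 3))) 0xff
step 8: r2 <- ((r0 - 11) - r3)       0xc0
step 9: r3 <- r3                     0xc0
step 10: r3 <- (r3 + 2)               0xc0
step 11: eval (r3 < (1 + (tid // 3))) 0xc0
step 12: r2 <- r2                     0xff
step 13: r0 <- max((r3 - 4), max(r3, tid)) 0xff

Answer: 14 steps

r0: 2,2,2,3,4,5,6,7
r3: 2,2,2,2,2,2,4,4
r2: -12,-13,-14,-15,-16,-17,-20,-21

steps = 14; useful = 88; efficiency = 88/112 = 11/14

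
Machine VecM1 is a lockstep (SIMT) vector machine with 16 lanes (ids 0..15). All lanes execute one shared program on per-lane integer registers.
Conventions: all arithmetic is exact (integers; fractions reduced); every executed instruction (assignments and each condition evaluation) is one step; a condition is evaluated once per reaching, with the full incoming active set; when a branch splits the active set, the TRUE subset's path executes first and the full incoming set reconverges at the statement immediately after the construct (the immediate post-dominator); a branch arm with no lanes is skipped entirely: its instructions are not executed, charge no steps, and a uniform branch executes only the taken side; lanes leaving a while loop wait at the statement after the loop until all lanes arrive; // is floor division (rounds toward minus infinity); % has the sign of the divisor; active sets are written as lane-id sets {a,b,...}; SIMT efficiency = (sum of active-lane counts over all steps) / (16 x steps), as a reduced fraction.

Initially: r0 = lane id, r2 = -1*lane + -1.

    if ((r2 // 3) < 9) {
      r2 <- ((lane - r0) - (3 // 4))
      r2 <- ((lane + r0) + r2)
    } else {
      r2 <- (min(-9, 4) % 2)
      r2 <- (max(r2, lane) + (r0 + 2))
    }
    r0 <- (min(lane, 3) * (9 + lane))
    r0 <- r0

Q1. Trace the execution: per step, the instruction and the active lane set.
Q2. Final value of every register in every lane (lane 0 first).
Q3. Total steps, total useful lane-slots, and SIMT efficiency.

step 0: eval ((r2 // 3) < 9)         {0,1,2,3,4,5,6,7,8,9,10,11,12,13,14,15}
step 1: r2 <- ((lane - r0) - (3 // 4)) {0,1,2,3,4,5,6,7,8,9,10,11,12,13,14,15}
step 2: r2 <- ((lane + r0) + r2)     {0,1,2,3,4,5,6,7,8,9,10,11,12,13,14,15}
step 3: r0 <- (min(lane, 3) * (9 + lane)) {0,1,2,3,4,5,6,7,8,9,10,11,12,13,14,15}
step 4: r0 <- r0                     {0,1,2,3,4,5,6,7,8,9,10,11,12,13,14,15}

Answer: 5 steps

r0: 0,10,22,36,39,42,45,48,51,54,57,60,63,66,69,72
r2: 0,2,4,6,8,10,12,14,16,18,20,22,24,26,28,30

steps = 5; useful = 80; efficiency = 80/80 = 1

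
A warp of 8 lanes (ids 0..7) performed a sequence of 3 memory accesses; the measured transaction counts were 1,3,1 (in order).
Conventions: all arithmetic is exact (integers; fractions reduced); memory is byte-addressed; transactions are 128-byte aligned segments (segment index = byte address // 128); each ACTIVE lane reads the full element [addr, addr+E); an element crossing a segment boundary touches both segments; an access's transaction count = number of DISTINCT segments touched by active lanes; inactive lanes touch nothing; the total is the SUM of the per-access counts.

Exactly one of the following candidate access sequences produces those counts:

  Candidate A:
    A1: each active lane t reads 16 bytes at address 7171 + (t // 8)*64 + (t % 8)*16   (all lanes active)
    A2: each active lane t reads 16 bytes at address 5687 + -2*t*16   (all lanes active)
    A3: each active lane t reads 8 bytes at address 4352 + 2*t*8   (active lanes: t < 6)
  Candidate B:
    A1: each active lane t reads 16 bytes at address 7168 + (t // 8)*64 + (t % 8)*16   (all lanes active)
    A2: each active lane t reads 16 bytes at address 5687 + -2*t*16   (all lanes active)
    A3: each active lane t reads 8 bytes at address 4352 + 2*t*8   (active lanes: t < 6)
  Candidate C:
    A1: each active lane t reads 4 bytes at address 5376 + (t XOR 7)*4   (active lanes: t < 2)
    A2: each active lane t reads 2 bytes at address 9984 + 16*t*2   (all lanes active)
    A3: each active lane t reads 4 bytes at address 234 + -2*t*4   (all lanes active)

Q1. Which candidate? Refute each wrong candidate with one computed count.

A: A1 gives 2 transactions, not 1
C: A2 gives 2 transactions, not 3
B: all counts match (1,3,1)

Answer: B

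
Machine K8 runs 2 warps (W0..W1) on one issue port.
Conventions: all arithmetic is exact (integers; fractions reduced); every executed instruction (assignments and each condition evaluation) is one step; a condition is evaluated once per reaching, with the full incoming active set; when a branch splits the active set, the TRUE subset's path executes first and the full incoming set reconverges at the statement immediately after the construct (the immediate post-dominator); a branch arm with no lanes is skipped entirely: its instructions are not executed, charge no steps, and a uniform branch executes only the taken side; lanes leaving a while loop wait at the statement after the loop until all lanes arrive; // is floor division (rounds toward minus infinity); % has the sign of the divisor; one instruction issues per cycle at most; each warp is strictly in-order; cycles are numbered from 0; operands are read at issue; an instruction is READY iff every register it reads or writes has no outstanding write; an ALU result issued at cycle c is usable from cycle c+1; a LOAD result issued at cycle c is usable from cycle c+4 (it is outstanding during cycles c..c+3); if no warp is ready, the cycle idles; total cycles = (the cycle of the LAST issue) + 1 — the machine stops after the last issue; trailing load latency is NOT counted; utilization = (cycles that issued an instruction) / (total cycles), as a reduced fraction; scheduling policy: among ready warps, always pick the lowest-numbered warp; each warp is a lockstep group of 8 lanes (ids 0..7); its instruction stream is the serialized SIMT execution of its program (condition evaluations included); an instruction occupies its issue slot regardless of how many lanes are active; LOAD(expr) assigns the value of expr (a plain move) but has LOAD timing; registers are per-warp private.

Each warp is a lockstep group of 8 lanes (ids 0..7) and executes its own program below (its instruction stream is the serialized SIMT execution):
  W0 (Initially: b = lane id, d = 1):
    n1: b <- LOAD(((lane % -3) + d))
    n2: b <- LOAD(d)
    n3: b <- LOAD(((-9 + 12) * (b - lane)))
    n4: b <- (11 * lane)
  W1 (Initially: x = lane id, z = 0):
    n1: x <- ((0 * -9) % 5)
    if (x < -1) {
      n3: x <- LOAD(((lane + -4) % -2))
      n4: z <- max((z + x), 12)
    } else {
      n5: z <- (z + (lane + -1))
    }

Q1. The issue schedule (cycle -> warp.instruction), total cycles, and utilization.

cycle 0: W0.I0
cycle 1: W1.I0
cycle 2: W1.I1
cycle 3: W1.I2
cycle 4: W0.I1
cycle 5: idle
cycle 6: idle
cycle 7: idle
cycle 8: W0.I2
cycle 9: idle
cycle 10: idle
cycle 11: idle
cycle 12: W0.I3

Answer: 13 cycles, utilization 7/13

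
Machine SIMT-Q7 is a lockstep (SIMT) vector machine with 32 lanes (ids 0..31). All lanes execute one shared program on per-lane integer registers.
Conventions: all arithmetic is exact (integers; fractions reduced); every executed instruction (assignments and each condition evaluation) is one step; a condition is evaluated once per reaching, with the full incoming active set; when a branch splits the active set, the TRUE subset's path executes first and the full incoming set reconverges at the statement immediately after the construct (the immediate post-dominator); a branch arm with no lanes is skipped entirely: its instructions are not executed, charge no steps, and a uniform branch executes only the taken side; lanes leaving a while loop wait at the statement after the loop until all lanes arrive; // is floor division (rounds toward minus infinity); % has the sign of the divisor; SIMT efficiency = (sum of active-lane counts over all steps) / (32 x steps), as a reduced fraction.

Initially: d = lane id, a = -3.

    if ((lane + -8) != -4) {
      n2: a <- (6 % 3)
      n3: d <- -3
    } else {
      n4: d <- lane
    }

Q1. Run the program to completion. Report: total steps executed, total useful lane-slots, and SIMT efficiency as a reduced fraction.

Answer: 4 steps, 95 useful, 95/128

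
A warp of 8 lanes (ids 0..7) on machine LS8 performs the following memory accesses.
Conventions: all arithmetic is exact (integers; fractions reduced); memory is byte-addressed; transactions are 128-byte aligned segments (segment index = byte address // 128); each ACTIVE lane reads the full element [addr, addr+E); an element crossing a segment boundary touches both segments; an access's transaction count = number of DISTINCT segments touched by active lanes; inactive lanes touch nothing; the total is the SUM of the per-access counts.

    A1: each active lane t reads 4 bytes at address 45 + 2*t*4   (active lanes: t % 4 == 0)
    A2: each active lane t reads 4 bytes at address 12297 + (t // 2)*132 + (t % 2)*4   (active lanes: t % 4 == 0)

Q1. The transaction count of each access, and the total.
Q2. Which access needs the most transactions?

A1: 1 transaction
A2: 2 transactions

Answer: 1,2; total 3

Answer: A2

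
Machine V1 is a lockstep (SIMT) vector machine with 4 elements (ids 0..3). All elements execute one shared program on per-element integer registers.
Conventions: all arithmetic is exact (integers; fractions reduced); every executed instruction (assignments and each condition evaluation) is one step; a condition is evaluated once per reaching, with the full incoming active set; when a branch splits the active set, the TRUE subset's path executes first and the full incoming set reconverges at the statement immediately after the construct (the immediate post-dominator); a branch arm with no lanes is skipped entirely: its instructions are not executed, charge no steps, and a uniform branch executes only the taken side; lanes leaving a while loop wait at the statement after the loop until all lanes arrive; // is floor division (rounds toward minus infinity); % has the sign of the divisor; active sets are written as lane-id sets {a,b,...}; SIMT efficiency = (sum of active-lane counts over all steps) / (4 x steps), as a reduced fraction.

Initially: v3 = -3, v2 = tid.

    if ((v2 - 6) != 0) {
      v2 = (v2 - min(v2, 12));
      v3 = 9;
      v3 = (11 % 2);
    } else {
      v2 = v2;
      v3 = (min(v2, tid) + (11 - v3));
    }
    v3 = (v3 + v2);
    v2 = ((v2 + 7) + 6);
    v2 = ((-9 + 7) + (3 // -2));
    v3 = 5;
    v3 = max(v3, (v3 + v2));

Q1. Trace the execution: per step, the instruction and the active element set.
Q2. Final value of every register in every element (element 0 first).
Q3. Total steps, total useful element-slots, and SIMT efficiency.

step 0: eval ((v2 - 6) != 0)         {0,1,2,3}
step 1: v2 <- (v2 - min(v2, 12))     {0,1,2,3}
step 2: v3 <- 9                      {0,1,2,3}
step 3: v3 <- (11 % 2)               {0,1,2,3}
step 4: v3 <- (v3 + v2)              {0,1,2,3}
step 5: v2 <- ((v2 + 7) + 6)         {0,1,2,3}
step 6: v2 <- ((-9 + 7) + (3 // -2)) {0,1,2,3}
step 7: v3 <- 5                      {0,1,2,3}
step 8: v3 <- max(v3, (v3 + v2))     {0,1,2,3}

Answer: 9 steps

v3: 5,5,5,5
v2: -4,-4,-4,-4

steps = 9; useful = 36; efficiency = 36/36 = 1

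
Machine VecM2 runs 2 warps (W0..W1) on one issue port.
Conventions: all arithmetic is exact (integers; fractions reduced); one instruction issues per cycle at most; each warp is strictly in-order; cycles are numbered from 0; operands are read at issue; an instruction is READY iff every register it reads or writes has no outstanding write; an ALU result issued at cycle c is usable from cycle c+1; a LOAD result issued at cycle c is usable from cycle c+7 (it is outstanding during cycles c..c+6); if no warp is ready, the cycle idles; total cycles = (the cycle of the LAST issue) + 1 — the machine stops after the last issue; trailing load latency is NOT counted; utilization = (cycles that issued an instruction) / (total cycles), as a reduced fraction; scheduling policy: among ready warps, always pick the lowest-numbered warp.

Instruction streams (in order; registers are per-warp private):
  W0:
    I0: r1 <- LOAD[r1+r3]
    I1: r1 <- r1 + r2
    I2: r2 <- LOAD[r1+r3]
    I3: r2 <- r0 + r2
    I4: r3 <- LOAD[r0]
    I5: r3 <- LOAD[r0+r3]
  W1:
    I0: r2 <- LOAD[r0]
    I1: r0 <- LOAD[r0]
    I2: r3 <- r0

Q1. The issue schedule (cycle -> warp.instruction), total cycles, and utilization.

cycle 0: W0.I0
cycle 1: W1.I0
cycle 2: W1.I1
cycle 3: idle
cycle 4: idle
cycle 5: idle
cycle 6: idle
cycle 7: W0.I1
cycle 8: W0.I2
cycle 9: W1.I2
cycle 10: idle
cycle 11: idle
cycle 12: idle
cycle 13: idle
cycle 14: idle
cycle 15: W0.I3
cycle 16: W0.I4
cycle 17: idle
cycle 18: idle
cycle 19: idle
cycle 20: idle
cycle 21: idle
cycle 22: idle
cycle 23: W0.I5

Answer: 24 cycles, utilization 3/8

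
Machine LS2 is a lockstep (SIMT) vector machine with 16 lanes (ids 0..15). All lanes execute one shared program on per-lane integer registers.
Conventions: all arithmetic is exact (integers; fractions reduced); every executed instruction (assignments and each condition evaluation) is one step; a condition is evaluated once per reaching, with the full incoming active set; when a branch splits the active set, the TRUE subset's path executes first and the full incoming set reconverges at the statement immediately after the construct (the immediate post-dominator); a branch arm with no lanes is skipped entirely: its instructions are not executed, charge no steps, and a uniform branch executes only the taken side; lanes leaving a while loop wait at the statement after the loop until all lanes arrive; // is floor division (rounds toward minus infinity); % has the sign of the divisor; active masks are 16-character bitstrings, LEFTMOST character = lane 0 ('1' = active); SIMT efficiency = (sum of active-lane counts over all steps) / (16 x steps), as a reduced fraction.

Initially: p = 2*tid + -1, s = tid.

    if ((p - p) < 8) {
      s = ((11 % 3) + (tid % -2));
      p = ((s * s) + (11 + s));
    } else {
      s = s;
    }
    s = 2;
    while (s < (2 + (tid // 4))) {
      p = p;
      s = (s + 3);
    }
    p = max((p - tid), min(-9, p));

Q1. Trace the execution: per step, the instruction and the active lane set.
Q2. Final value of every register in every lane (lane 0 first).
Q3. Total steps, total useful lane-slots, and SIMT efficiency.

step 0: eval ((p - p) < 8)           1111111111111111
step 1: s <- ((11 % 3) + (tid % -2)) 1111111111111111
step 2: p <- ((s * s) + (11 + s))    1111111111111111
step 3: s <- 2                       1111111111111111
step 4: eval (s < (2 + (tid // 4)))  1111111111111111
step 5: p <- p                       0000111111111111
step 6: s <- (s + 3)                 0000111111111111
step 7: eval (s < (2 + (tid // 4)))  0000111111111111
step 8: p <- max((p - tid), min(-9, p)) 1111111111111111

Answer: 9 steps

p: 17,12,15,10,13,8,11,6,9,4,7,2,5,0,3,-2
s: 2,2,2,2,5,5,5,5,5,5,5,5,5,5,5,5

steps = 9; useful = 132; efficiency = 132/144 = 11/12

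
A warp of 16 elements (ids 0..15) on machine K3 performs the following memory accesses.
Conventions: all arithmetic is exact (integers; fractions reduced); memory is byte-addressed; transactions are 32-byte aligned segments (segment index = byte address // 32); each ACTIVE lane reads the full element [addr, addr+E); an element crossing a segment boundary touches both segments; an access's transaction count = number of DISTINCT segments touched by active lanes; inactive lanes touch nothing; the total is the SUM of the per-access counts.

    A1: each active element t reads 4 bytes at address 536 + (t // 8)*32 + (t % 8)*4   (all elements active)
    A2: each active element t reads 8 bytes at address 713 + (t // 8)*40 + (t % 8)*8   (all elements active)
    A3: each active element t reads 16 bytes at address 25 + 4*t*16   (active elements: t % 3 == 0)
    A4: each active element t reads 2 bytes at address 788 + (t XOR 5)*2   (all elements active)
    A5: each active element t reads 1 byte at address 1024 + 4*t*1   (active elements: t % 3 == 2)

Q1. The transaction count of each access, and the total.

A1: 3 transactions
A2: 4 transactions
A3: 12 transactions
A4: 2 transactions
A5: 2 transactions

Answer: 3,4,12,2,2; total 23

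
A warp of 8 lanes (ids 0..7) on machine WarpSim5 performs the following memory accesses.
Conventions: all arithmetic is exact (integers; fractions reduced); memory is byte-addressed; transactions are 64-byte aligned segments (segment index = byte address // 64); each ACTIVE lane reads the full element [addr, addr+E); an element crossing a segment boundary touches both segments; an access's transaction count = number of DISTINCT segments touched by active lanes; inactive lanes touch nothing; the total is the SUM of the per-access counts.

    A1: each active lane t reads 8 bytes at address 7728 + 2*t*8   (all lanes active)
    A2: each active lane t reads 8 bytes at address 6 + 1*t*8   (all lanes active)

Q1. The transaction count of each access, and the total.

A1: 3 transactions
A2: 2 transactions

Answer: 3,2; total 5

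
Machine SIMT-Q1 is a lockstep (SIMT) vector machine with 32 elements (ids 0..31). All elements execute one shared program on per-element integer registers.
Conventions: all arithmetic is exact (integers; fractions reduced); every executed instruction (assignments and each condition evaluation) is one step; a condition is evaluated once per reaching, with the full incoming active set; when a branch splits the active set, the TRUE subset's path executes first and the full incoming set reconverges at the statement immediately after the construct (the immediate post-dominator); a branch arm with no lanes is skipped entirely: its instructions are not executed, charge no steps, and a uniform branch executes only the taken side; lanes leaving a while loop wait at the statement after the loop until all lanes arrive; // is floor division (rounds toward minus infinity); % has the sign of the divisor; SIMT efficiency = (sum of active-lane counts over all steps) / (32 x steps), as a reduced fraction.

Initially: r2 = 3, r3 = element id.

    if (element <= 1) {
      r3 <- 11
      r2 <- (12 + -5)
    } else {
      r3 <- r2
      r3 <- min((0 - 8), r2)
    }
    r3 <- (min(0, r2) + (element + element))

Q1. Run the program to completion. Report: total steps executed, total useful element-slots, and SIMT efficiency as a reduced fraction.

Answer: 6 steps, 128 useful, 2/3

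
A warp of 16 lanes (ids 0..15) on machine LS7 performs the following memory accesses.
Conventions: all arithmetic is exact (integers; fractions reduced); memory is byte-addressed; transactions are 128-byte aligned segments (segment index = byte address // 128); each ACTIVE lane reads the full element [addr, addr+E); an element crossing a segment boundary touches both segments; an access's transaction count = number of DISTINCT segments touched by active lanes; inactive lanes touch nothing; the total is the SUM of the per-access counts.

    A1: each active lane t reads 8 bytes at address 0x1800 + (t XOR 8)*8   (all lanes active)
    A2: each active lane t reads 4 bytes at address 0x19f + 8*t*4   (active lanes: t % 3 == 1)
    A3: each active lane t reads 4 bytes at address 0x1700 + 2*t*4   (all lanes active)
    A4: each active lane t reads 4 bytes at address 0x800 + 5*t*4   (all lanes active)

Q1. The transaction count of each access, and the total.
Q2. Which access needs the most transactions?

A1: 1 transaction
A2: 4 transactions
A3: 1 transaction
A4: 3 transactions

Answer: 1,4,1,3; total 9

Answer: A2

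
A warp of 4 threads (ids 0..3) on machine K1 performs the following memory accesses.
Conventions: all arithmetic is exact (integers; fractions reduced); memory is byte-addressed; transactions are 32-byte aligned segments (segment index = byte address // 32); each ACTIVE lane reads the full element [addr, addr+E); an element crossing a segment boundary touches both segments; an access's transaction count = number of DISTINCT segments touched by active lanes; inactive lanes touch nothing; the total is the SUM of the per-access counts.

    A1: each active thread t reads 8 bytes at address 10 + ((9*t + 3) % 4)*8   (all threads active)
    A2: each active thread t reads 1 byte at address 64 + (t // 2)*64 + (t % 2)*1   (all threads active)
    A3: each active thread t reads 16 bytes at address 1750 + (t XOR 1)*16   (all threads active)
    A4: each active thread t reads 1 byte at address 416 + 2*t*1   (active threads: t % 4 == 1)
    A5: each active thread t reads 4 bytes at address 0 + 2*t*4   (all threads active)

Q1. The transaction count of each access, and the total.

A1: 2 transactions
A2: 2 transactions
A3: 3 transactions
A4: 1 transaction
A5: 1 transaction

Answer: 2,2,3,1,1; total 9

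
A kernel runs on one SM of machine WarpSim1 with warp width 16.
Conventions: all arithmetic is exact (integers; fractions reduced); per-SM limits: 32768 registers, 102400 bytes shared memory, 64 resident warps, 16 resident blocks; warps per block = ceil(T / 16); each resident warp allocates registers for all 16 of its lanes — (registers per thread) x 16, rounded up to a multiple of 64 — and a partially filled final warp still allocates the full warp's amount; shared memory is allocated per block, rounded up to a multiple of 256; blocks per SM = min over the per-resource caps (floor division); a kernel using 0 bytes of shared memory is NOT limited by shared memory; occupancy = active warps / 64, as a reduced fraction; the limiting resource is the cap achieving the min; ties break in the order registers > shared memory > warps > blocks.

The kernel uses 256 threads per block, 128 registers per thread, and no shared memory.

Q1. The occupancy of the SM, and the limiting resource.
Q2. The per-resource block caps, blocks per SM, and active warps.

Answer: occupancy 1/4, limited by registers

registers: 1 block
shared memory: no limit (kernel uses none)
warps: 4 blocks
blocks: 16 blocks

Answer: 1 block, 16 active warps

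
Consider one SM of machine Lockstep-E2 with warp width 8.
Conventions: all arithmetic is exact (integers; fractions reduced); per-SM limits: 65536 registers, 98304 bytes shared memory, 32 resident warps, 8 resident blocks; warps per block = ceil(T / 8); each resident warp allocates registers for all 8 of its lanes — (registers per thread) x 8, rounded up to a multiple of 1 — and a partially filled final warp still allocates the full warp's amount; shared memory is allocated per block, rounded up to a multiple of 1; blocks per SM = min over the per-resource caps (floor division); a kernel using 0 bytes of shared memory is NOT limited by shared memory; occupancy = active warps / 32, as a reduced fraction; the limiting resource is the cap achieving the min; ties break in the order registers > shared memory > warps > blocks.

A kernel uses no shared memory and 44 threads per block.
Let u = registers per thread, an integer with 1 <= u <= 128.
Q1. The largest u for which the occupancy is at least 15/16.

Answer: u = 128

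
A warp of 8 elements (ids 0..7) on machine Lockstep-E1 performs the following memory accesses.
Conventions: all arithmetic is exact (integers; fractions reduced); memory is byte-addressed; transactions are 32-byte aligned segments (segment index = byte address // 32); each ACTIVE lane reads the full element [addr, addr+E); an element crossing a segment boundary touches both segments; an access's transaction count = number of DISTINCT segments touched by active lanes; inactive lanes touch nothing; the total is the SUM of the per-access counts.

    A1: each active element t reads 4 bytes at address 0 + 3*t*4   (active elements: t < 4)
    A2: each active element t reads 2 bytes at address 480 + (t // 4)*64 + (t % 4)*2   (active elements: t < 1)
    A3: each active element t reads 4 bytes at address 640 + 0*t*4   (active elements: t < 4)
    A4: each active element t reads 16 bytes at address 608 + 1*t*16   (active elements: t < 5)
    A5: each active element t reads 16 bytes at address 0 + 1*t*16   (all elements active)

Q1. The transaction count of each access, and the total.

A1: 2 transactions
A2: 1 transaction
A3: 1 transaction
A4: 3 transactions
A5: 4 transactions

Answer: 2,1,1,3,4; total 11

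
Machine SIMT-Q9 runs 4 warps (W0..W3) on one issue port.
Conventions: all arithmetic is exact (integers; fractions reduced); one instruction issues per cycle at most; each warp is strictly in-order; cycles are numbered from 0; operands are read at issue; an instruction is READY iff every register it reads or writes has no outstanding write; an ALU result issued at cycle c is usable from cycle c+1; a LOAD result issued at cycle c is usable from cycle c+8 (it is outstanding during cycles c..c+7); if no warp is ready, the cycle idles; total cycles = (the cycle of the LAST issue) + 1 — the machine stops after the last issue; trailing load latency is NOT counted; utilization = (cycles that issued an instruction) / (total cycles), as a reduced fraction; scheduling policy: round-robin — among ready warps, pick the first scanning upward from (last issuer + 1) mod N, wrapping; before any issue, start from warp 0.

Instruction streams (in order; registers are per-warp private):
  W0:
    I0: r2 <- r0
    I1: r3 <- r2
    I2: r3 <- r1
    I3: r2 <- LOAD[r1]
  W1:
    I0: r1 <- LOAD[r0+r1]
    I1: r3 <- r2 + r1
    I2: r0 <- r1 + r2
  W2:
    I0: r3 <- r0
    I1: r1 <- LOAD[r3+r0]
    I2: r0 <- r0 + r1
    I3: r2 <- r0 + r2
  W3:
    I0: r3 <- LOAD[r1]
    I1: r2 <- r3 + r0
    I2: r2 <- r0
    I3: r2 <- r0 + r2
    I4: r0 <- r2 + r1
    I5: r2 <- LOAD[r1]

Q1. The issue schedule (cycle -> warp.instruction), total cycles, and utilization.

cycle 0: W0.I0
cycle 1: W1.I0
cycle 2: W2.I0
cycle 3: W3.I0
cycle 4: W0.I1
cycle 5: W2.I1
cycle 6: W0.I2
cycle 7: W0.I3
cycle 8: idle
cycle 9: W1.I1
cycle 10: W1.I2
cycle 11: W3.I1
cycle 12: W3.I2
cycle 13: W2.I2
cycle 14: W3.I3
cycle 15: W2.I3
cycle 16: W3.I4
cycle 17: W3.I5

Answer: 18 cycles, utilization 17/18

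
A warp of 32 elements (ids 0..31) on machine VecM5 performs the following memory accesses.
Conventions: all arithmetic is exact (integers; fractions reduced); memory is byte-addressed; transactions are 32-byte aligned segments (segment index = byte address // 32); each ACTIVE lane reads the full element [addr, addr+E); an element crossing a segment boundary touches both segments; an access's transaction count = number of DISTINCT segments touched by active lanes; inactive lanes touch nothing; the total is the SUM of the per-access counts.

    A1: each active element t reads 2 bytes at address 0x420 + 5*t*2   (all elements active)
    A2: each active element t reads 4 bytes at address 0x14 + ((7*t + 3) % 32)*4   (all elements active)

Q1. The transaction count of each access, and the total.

A1: 10 transactions
A2: 5 transactions

Answer: 10,5; total 15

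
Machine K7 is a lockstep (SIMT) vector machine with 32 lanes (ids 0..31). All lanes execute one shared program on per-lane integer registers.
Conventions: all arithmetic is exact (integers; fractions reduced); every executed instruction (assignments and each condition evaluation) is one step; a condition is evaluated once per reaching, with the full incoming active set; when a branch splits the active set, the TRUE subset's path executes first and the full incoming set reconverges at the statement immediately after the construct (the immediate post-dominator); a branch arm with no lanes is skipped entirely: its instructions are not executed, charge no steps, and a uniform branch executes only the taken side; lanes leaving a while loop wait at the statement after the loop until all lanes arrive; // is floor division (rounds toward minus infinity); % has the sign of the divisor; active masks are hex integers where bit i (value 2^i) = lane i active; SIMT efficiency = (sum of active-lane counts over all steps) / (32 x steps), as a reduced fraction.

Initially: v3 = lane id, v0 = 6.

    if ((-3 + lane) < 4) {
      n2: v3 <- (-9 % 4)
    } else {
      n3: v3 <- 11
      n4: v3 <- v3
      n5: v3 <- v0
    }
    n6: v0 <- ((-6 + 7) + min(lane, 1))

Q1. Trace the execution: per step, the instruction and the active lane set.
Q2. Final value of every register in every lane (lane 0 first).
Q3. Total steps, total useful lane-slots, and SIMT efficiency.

step 0: eval ((-3 + lane) < 4)       0xffffffff
step 1: v3 <- (-9 % 4)               0x0000007f
step 2: v3 <- 11                     0xffffff80
step 3: v3 <- v3                     0xffffff80
step 4: v3 <- v0                     0xffffff80
step 5: v0 <- ((-6 + 7) + min(lane, 1)) 0xffffffff

Answer: 6 steps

v3: 3,3,3,3,3,3,3,6,6,6,6,6,6,6,6,6,6,6,6,6,6,6,6,6,6,6,6,6,6,6,6,6
v0: 1,2,2,2,2,2,2,2,2,2,2,2,2,2,2,2,2,2,2,2,2,2,2,2,2,2,2,2,2,2,2,2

steps = 6; useful = 146; efficiency = 146/192 = 73/96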